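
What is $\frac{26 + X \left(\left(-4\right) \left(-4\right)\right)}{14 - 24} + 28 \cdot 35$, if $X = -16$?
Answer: $1003$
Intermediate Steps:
$\frac{26 + X \left(\left(-4\right) \left(-4\right)\right)}{14 - 24} + 28 \cdot 35 = \frac{26 - 16 \left(\left(-4\right) \left(-4\right)\right)}{14 - 24} + 28 \cdot 35 = \frac{26 - 256}{-10} + 980 = \left(26 - 256\right) \left(- \frac{1}{10}\right) + 980 = \left(-230\right) \left(- \frac{1}{10}\right) + 980 = 23 + 980 = 1003$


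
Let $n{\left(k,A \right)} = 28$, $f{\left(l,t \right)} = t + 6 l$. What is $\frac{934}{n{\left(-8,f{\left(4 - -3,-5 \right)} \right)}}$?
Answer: $\frac{467}{14} \approx 33.357$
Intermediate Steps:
$\frac{934}{n{\left(-8,f{\left(4 - -3,-5 \right)} \right)}} = \frac{934}{28} = 934 \cdot \frac{1}{28} = \frac{467}{14}$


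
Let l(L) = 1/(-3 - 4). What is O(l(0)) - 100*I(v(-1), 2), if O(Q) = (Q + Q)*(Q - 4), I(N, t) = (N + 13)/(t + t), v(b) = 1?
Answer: -17092/49 ≈ -348.82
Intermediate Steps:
l(L) = -⅐ (l(L) = 1/(-7) = -⅐)
I(N, t) = (13 + N)/(2*t) (I(N, t) = (13 + N)/((2*t)) = (13 + N)*(1/(2*t)) = (13 + N)/(2*t))
O(Q) = 2*Q*(-4 + Q) (O(Q) = (2*Q)*(-4 + Q) = 2*Q*(-4 + Q))
O(l(0)) - 100*I(v(-1), 2) = 2*(-⅐)*(-4 - ⅐) - 50*(13 + 1)/2 = 2*(-⅐)*(-29/7) - 50*14/2 = 58/49 - 100*7/2 = 58/49 - 350 = -17092/49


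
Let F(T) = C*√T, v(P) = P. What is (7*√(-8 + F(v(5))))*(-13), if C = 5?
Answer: -91*√(-8 + 5*√5) ≈ -162.28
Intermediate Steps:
F(T) = 5*√T
(7*√(-8 + F(v(5))))*(-13) = (7*√(-8 + 5*√5))*(-13) = -91*√(-8 + 5*√5)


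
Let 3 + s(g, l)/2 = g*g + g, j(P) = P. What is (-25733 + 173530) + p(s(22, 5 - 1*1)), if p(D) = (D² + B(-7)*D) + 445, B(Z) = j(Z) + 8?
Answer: 1161284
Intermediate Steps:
s(g, l) = -6 + 2*g + 2*g² (s(g, l) = -6 + 2*(g*g + g) = -6 + 2*(g² + g) = -6 + 2*(g + g²) = -6 + (2*g + 2*g²) = -6 + 2*g + 2*g²)
B(Z) = 8 + Z (B(Z) = Z + 8 = 8 + Z)
p(D) = 445 + D + D² (p(D) = (D² + (8 - 7)*D) + 445 = (D² + 1*D) + 445 = (D² + D) + 445 = (D + D²) + 445 = 445 + D + D²)
(-25733 + 173530) + p(s(22, 5 - 1*1)) = (-25733 + 173530) + (445 + (-6 + 2*22 + 2*22²) + (-6 + 2*22 + 2*22²)²) = 147797 + (445 + (-6 + 44 + 2*484) + (-6 + 44 + 2*484)²) = 147797 + (445 + (-6 + 44 + 968) + (-6 + 44 + 968)²) = 147797 + (445 + 1006 + 1006²) = 147797 + (445 + 1006 + 1012036) = 147797 + 1013487 = 1161284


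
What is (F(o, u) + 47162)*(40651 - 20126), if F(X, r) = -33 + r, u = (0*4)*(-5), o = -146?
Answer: 967322725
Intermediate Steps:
u = 0 (u = 0*(-5) = 0)
(F(o, u) + 47162)*(40651 - 20126) = ((-33 + 0) + 47162)*(40651 - 20126) = (-33 + 47162)*20525 = 47129*20525 = 967322725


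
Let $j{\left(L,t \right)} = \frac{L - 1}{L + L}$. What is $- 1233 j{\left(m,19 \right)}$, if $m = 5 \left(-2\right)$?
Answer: $- \frac{13563}{20} \approx -678.15$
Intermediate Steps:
$m = -10$
$j{\left(L,t \right)} = \frac{-1 + L}{2 L}$
$- 1233 j{\left(m,19 \right)} = - 1233 \frac{-1 - 10}{2 \left(-10\right)} = - 1233 \cdot \frac{1}{2} \left(- \frac{1}{10}\right) \left(-11\right) = - \frac{1233 \cdot 11}{20} = \left(-1\right) \frac{13563}{20} = - \frac{13563}{20}$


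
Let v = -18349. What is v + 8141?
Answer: -10208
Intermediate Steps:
v + 8141 = -18349 + 8141 = -10208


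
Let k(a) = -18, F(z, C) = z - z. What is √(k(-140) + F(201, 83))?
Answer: 3*I*√2 ≈ 4.2426*I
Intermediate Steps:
F(z, C) = 0
√(k(-140) + F(201, 83)) = √(-18 + 0) = √(-18) = 3*I*√2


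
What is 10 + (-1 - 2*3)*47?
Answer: -319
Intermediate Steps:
10 + (-1 - 2*3)*47 = 10 + (-1 - 6)*47 = 10 - 7*47 = 10 - 329 = -319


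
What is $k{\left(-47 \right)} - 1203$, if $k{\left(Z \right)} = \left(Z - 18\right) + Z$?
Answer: $-1315$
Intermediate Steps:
$k{\left(Z \right)} = -18 + 2 Z$ ($k{\left(Z \right)} = \left(-18 + Z\right) + Z = -18 + 2 Z$)
$k{\left(-47 \right)} - 1203 = \left(-18 + 2 \left(-47\right)\right) - 1203 = \left(-18 - 94\right) - 1203 = -112 - 1203 = -1315$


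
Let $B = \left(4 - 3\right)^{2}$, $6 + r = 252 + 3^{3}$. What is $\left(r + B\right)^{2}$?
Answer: $75076$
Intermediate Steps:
$r = 273$ ($r = -6 + \left(252 + 3^{3}\right) = -6 + \left(252 + 27\right) = -6 + 279 = 273$)
$B = 1$ ($B = \left(4 + \left(-5 + 2\right)\right)^{2} = \left(4 - 3\right)^{2} = 1^{2} = 1$)
$\left(r + B\right)^{2} = \left(273 + 1\right)^{2} = 274^{2} = 75076$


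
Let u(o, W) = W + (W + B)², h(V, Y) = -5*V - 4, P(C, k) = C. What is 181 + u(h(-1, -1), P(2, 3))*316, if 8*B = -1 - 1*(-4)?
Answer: 41527/16 ≈ 2595.4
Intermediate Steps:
B = 3/8 (B = (-1 - 1*(-4))/8 = (-1 + 4)/8 = (⅛)*3 = 3/8 ≈ 0.37500)
h(V, Y) = -4 - 5*V
u(o, W) = W + (3/8 + W)² (u(o, W) = W + (W + 3/8)² = W + (3/8 + W)²)
181 + u(h(-1, -1), P(2, 3))*316 = 181 + (2 + (3 + 8*2)²/64)*316 = 181 + (2 + (3 + 16)²/64)*316 = 181 + (2 + (1/64)*19²)*316 = 181 + (2 + (1/64)*361)*316 = 181 + (2 + 361/64)*316 = 181 + (489/64)*316 = 181 + 38631/16 = 41527/16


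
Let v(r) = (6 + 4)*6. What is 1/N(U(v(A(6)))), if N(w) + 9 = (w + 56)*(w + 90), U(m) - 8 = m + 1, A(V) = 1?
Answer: 1/19866 ≈ 5.0337e-5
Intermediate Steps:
v(r) = 60 (v(r) = 10*6 = 60)
U(m) = 9 + m (U(m) = 8 + (m + 1) = 8 + (1 + m) = 9 + m)
N(w) = -9 + (56 + w)*(90 + w) (N(w) = -9 + (w + 56)*(w + 90) = -9 + (56 + w)*(90 + w))
1/N(U(v(A(6)))) = 1/(5031 + (9 + 60)² + 146*(9 + 60)) = 1/(5031 + 69² + 146*69) = 1/(5031 + 4761 + 10074) = 1/19866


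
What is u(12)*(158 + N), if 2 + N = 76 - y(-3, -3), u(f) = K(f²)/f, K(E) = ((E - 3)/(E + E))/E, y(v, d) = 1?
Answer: 3619/55296 ≈ 0.065448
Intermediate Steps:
K(E) = (-3 + E)/(2*E²) (K(E) = ((-3 + E)/((2*E)))/E = ((-3 + E)*(1/(2*E)))/E = ((-3 + E)/(2*E))/E = (-3 + E)/(2*E²))
u(f) = (-3 + f²)/(2*f⁵) (u(f) = ((-3 + f²)/(2*(f²)²))/f = ((-3 + f²)/(2*f⁴))/f = (-3 + f²)/(2*f⁵))
N = 73 (N = -2 + (76 - 1*1) = -2 + (76 - 1) = -2 + 75 = 73)
u(12)*(158 + N) = ((½)*(-3 + 12²)/12⁵)*(158 + 73) = ((½)*(1/248832)*(-3 + 144))*231 = ((½)*(1/248832)*141)*231 = (47/165888)*231 = 3619/55296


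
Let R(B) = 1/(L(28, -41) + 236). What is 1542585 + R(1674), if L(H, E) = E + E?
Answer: 237558091/154 ≈ 1.5426e+6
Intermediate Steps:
L(H, E) = 2*E
R(B) = 1/154 (R(B) = 1/(2*(-41) + 236) = 1/(-82 + 236) = 1/154)
1542585 + R(1674) = 1542585 + 1/154 = 237558091/154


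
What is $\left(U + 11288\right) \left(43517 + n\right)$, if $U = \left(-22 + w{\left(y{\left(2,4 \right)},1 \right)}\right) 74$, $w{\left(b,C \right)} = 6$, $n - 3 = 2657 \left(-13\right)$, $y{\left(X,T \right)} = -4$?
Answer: $90723816$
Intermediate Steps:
$n = -34538$ ($n = 3 + 2657 \left(-13\right) = 3 - 34541 = -34538$)
$U = -1184$ ($U = \left(-22 + 6\right) 74 = \left(-16\right) 74 = -1184$)
$\left(U + 11288\right) \left(43517 + n\right) = \left(-1184 + 11288\right) \left(43517 - 34538\right) = 10104 \cdot 8979 = 90723816$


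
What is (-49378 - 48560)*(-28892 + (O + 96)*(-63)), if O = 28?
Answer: 3594716352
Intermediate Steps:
(-49378 - 48560)*(-28892 + (O + 96)*(-63)) = (-49378 - 48560)*(-28892 + (28 + 96)*(-63)) = -97938*(-28892 + 124*(-63)) = -97938*(-28892 - 7812) = -97938*(-36704) = 3594716352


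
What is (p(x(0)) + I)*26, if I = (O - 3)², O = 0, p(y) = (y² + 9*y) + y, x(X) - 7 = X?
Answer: 3328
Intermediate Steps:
x(X) = 7 + X
p(y) = y² + 10*y
I = 9 (I = (0 - 3)² = (-3)² = 9)
(p(x(0)) + I)*26 = ((7 + 0)*(10 + (7 + 0)) + 9)*26 = (7*(10 + 7) + 9)*26 = (7*17 + 9)*26 = (119 + 9)*26 = 128*26 = 3328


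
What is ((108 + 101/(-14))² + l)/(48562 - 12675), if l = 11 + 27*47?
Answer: 2241801/7033852 ≈ 0.31872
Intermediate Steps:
l = 1280 (l = 11 + 1269 = 1280)
((108 + 101/(-14))² + l)/(48562 - 12675) = ((108 + 101/(-14))² + 1280)/(48562 - 12675) = ((108 + 101*(-1/14))² + 1280)/35887 = ((108 - 101/14)² + 1280)*(1/35887) = ((1411/14)² + 1280)*(1/35887) = (1990921/196 + 1280)*(1/35887) = (2241801/196)*(1/35887) = 2241801/7033852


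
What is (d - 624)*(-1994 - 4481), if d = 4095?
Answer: -22474725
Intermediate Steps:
(d - 624)*(-1994 - 4481) = (4095 - 624)*(-1994 - 4481) = 3471*(-6475) = -22474725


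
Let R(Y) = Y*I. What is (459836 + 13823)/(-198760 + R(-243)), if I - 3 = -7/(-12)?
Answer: -1894636/798523 ≈ -2.3727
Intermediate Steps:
I = 43/12 (I = 3 - 7/(-12) = 3 - 1/12*(-7) = 3 + 7/12 = 43/12 ≈ 3.5833)
R(Y) = 43*Y/12 (R(Y) = Y*(43/12) = 43*Y/12)
(459836 + 13823)/(-198760 + R(-243)) = (459836 + 13823)/(-198760 + (43/12)*(-243)) = 473659/(-198760 - 3483/4) = 473659/(-798523/4) = 473659*(-4/798523) = -1894636/798523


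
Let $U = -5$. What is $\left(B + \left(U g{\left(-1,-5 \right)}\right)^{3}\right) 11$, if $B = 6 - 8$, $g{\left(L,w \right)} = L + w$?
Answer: $296978$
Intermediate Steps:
$B = -2$ ($B = 6 - 8 = -2$)
$\left(B + \left(U g{\left(-1,-5 \right)}\right)^{3}\right) 11 = \left(-2 + \left(- 5 \left(-1 - 5\right)\right)^{3}\right) 11 = \left(-2 + \left(\left(-5\right) \left(-6\right)\right)^{3}\right) 11 = \left(-2 + 30^{3}\right) 11 = \left(-2 + 27000\right) 11 = 26998 \cdot 11 = 296978$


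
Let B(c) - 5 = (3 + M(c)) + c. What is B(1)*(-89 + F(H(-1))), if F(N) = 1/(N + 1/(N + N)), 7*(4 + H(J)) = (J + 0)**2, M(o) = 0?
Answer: -1210509/1507 ≈ -803.26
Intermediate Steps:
B(c) = 8 + c (B(c) = 5 + ((3 + 0) + c) = 5 + (3 + c) = 8 + c)
H(J) = -4 + J**2/7 (H(J) = -4 + (J + 0)**2/7 = -4 + J**2/7)
F(N) = 1/(N + 1/(2*N))
B(1)*(-89 + F(H(-1))) = (8 + 1)*(-89 + 2*(-4 + (1/7)*(-1)**2)/(1 + 2*(-4 + (1/7)*(-1)**2)**2)) = 9*(-89 + 2*(-4 + (1/7)*1)/(1 + 2*(-4 + (1/7)*1)**2)) = 9*(-89 + 2*(-4 + 1/7)/(1 + 2*(-4 + 1/7)**2)) = 9*(-89 + 2*(-27/7)/(1 + 2*(-27/7)**2)) = 9*(-89 + 2*(-27/7)/(1 + 2*(729/49))) = 9*(-89 + 2*(-27/7)/(1 + 1458/49)) = 9*(-89 + 2*(-27/7)/(1507/49)) = 9*(-89 + 2*(-27/7)*(49/1507)) = 9*(-89 - 378/1507) = 9*(-134501/1507) = -1210509/1507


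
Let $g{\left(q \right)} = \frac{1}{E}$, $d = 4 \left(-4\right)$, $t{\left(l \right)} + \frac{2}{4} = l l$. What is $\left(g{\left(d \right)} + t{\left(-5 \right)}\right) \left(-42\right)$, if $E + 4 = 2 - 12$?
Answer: $-1026$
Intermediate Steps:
$E = -14$ ($E = -4 + \left(2 - 12\right) = -4 - 10 = -14$)
$t{\left(l \right)} = - \frac{1}{2} + l^{2}$ ($t{\left(l \right)} = - \frac{1}{2} + l l = - \frac{1}{2} + l^{2}$)
$d = -16$
$g{\left(q \right)} = - \frac{1}{14}$ ($g{\left(q \right)} = \frac{1}{-14} = - \frac{1}{14}$)
$\left(g{\left(d \right)} + t{\left(-5 \right)}\right) \left(-42\right) = \left(- \frac{1}{14} - \left(\frac{1}{2} - \left(-5\right)^{2}\right)\right) \left(-42\right) = \left(- \frac{1}{14} + \left(- \frac{1}{2} + 25\right)\right) \left(-42\right) = \left(- \frac{1}{14} + \frac{49}{2}\right) \left(-42\right) = \frac{171}{7} \left(-42\right) = -1026$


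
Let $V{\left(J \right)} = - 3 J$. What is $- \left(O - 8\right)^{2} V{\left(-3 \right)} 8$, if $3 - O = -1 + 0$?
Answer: $-1152$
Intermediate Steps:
$O = 4$ ($O = 3 - \left(-1 + 0\right) = 3 - -1 = 3 + 1 = 4$)
$- \left(O - 8\right)^{2} V{\left(-3 \right)} 8 = - \left(4 - 8\right)^{2} \left(\left(-3\right) \left(-3\right)\right) 8 = - \left(4 - 8\right)^{2} \cdot 9 \cdot 8 = - \left(-4\right)^{2} \cdot 9 \cdot 8 = - 16 \cdot 9 \cdot 8 = - 144 \cdot 8 = \left(-1\right) 1152 = -1152$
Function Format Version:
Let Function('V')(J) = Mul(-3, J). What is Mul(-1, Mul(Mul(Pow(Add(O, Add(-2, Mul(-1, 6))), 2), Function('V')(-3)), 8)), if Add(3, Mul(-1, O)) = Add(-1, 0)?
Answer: -1152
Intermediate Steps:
O = 4 (O = Add(3, Mul(-1, Add(-1, 0))) = Add(3, Mul(-1, -1)) = Add(3, 1) = 4)
Mul(-1, Mul(Mul(Pow(Add(O, Add(-2, Mul(-1, 6))), 2), Function('V')(-3)), 8)) = Mul(-1, Mul(Mul(Pow(Add(4, Add(-2, Mul(-1, 6))), 2), Mul(-3, -3)), 8)) = Mul(-1, Mul(Mul(Pow(Add(4, Add(-2, -6)), 2), 9), 8)) = Mul(-1, Mul(Mul(Pow(Add(4, -8), 2), 9), 8)) = Mul(-1, Mul(Mul(Pow(-4, 2), 9), 8)) = Mul(-1, Mul(Mul(16, 9), 8)) = Mul(-1, Mul(144, 8)) = Mul(-1, 1152) = -1152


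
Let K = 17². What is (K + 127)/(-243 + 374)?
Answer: 416/131 ≈ 3.1756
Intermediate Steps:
K = 289
(K + 127)/(-243 + 374) = (289 + 127)/(-243 + 374) = 416/131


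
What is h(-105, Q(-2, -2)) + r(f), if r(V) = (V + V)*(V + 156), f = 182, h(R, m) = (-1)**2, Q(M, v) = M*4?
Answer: 123033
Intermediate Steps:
Q(M, v) = 4*M
h(R, m) = 1
r(V) = 2*V*(156 + V) (r(V) = (2*V)*(156 + V) = 2*V*(156 + V))
h(-105, Q(-2, -2)) + r(f) = 1 + 2*182*(156 + 182) = 1 + 2*182*338 = 1 + 123032 = 123033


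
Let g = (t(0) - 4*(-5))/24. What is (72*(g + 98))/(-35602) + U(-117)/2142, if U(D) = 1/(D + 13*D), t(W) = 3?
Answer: -1785627293/8922359628 ≈ -0.20013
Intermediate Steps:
g = 23/24 (g = (3 - 4*(-5))/24 = (3 + 20)*(1/24) = 23*(1/24) = 23/24 ≈ 0.95833)
U(D) = 1/(14*D)
(72*(g + 98))/(-35602) + U(-117)/2142 = (72*(23/24 + 98))/(-35602) + ((1/14)/(-117))/2142 = (72*(2375/24))*(-1/35602) + ((1/14)*(-1/117))*(1/2142) = 7125*(-1/35602) - 1/1638*1/2142 = -7125/35602 - 1/3508596 = -1785627293/8922359628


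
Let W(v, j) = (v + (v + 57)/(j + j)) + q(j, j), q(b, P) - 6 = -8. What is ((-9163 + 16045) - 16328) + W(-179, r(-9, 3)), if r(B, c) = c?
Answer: -28942/3 ≈ -9647.3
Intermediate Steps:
q(b, P) = -2 (q(b, P) = 6 - 8 = -2)
W(v, j) = -2 + v + (57 + v)/(2*j) (W(v, j) = (v + (v + 57)/(j + j)) - 2 = (v + (57 + v)/((2*j))) - 2 = (v + (57 + v)*(1/(2*j))) - 2 = (v + (57 + v)/(2*j)) - 2 = -2 + v + (57 + v)/(2*j))
((-9163 + 16045) - 16328) + W(-179, r(-9, 3)) = ((-9163 + 16045) - 16328) + (1/2)*(57 - 179 + 2*3*(-2 - 179))/3 = (6882 - 16328) + (1/2)*(1/3)*(57 - 179 + 2*3*(-181)) = -9446 + (1/2)*(1/3)*(57 - 179 - 1086) = -9446 + (1/2)*(1/3)*(-1208) = -9446 - 604/3 = -28942/3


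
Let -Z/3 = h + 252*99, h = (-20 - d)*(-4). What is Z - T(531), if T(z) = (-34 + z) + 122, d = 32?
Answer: -76087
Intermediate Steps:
h = 208 (h = (-20 - 1*32)*(-4) = (-20 - 32)*(-4) = -52*(-4) = 208)
T(z) = 88 + z
Z = -75468 (Z = -3*(208 + 252*99) = -3*(208 + 24948) = -3*25156 = -75468)
Z - T(531) = -75468 - (88 + 531) = -75468 - 1*619 = -75468 - 619 = -76087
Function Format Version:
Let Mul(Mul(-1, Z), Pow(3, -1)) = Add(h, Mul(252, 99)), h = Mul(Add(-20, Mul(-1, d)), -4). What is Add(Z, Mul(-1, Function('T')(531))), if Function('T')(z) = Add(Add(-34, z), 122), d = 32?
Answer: -76087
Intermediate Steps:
h = 208 (h = Mul(Add(-20, Mul(-1, 32)), -4) = Mul(Add(-20, -32), -4) = Mul(-52, -4) = 208)
Function('T')(z) = Add(88, z)
Z = -75468 (Z = Mul(-3, Add(208, Mul(252, 99))) = Mul(-3, Add(208, 24948)) = Mul(-3, 25156) = -75468)
Add(Z, Mul(-1, Function('T')(531))) = Add(-75468, Mul(-1, Add(88, 531))) = Add(-75468, Mul(-1, 619)) = Add(-75468, -619) = -76087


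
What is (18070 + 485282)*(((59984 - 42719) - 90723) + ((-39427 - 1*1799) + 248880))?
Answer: 67547824992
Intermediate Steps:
(18070 + 485282)*(((59984 - 42719) - 90723) + ((-39427 - 1*1799) + 248880)) = 503352*((17265 - 90723) + ((-39427 - 1799) + 248880)) = 503352*(-73458 + (-41226 + 248880)) = 503352*(-73458 + 207654) = 503352*134196 = 67547824992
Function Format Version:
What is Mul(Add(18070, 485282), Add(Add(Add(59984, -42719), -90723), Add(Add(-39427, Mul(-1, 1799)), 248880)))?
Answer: 67547824992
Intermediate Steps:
Mul(Add(18070, 485282), Add(Add(Add(59984, -42719), -90723), Add(Add(-39427, Mul(-1, 1799)), 248880))) = Mul(503352, Add(Add(17265, -90723), Add(Add(-39427, -1799), 248880))) = Mul(503352, Add(-73458, Add(-41226, 248880))) = Mul(503352, Add(-73458, 207654)) = Mul(503352, 134196) = 67547824992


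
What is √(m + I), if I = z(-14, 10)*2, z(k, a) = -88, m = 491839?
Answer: √491663 ≈ 701.19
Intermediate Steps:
I = -176 (I = -88*2 = -176)
√(m + I) = √(491839 - 176) = √491663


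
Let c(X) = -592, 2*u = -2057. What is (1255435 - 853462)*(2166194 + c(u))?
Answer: 870513532746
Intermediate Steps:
u = -2057/2 (u = (½)*(-2057) = -2057/2 ≈ -1028.5)
(1255435 - 853462)*(2166194 + c(u)) = (1255435 - 853462)*(2166194 - 592) = 401973*2165602 = 870513532746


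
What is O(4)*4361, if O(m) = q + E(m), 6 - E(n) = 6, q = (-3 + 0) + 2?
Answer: -4361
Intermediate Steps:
q = -1 (q = -3 + 2 = -1)
E(n) = 0 (E(n) = 6 - 1*6 = 6 - 6 = 0)
O(m) = -1 (O(m) = -1 + 0 = -1)
O(4)*4361 = -1*4361 = -4361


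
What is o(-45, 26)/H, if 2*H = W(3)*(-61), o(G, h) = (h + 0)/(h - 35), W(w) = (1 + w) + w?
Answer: 52/3843 ≈ 0.013531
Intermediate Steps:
W(w) = 1 + 2*w
o(G, h) = h/(-35 + h)
H = -427/2 (H = ((1 + 2*3)*(-61))/2 = ((1 + 6)*(-61))/2 = (7*(-61))/2 = (½)*(-427) = -427/2 ≈ -213.50)
o(-45, 26)/H = (26/(-35 + 26))/(-427/2) = (26/(-9))*(-2/427) = (26*(-⅑))*(-2/427) = -26/9*(-2/427) = 52/3843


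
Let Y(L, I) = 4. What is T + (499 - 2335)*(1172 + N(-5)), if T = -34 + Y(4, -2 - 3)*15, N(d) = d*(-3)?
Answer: -2179306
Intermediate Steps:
N(d) = -3*d
T = 26 (T = -34 + 4*15 = -34 + 60 = 26)
T + (499 - 2335)*(1172 + N(-5)) = 26 + (499 - 2335)*(1172 - 3*(-5)) = 26 - 1836*(1172 + 15) = 26 - 1836*1187 = 26 - 2179332 = -2179306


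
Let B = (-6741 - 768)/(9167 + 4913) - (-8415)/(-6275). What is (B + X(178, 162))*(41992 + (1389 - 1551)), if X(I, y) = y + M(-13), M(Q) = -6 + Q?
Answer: 2086268543599/353408 ≈ 5.9033e+6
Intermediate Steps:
X(I, y) = -19 + y (X(I, y) = y + (-6 - 13) = y - 19 = -19 + y)
B = -6624087/3534080 (B = -7509/14080 - (-8415)*(-1)/6275 = -7509*1/14080 - 1*1683/1255 = -7509/14080 - 1683/1255 = -6624087/3534080 ≈ -1.8743)
(B + X(178, 162))*(41992 + (1389 - 1551)) = (-6624087/3534080 + (-19 + 162))*(41992 + (1389 - 1551)) = (-6624087/3534080 + 143)*(41992 - 162) = (498749353/3534080)*41830 = 2086268543599/353408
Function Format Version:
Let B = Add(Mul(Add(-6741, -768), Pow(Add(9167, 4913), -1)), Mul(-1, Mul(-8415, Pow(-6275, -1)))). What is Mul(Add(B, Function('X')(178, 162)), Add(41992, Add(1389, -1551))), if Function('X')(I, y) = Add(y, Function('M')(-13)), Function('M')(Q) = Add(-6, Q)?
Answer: Rational(2086268543599, 353408) ≈ 5.9033e+6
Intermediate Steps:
Function('X')(I, y) = Add(-19, y) (Function('X')(I, y) = Add(y, Add(-6, -13)) = Add(y, -19) = Add(-19, y))
B = Rational(-6624087, 3534080) (B = Add(Mul(-7509, Pow(14080, -1)), Mul(-1, Mul(-8415, Rational(-1, 6275)))) = Add(Mul(-7509, Rational(1, 14080)), Mul(-1, Rational(1683, 1255))) = Add(Rational(-7509, 14080), Rational(-1683, 1255)) = Rational(-6624087, 3534080) ≈ -1.8743)
Mul(Add(B, Function('X')(178, 162)), Add(41992, Add(1389, -1551))) = Mul(Add(Rational(-6624087, 3534080), Add(-19, 162)), Add(41992, Add(1389, -1551))) = Mul(Add(Rational(-6624087, 3534080), 143), Add(41992, -162)) = Mul(Rational(498749353, 3534080), 41830) = Rational(2086268543599, 353408)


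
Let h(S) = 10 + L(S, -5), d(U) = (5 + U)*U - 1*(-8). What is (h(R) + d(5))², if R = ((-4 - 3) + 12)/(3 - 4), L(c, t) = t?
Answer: 3969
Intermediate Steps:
R = -5 (R = (-7 + 12)/(-1) = 5*(-1) = -5)
d(U) = 8 + U*(5 + U) (d(U) = U*(5 + U) + 8 = 8 + U*(5 + U))
h(S) = 5 (h(S) = 10 - 5 = 5)
(h(R) + d(5))² = (5 + (8 + 5² + 5*5))² = (5 + (8 + 25 + 25))² = (5 + 58)² = 63² = 3969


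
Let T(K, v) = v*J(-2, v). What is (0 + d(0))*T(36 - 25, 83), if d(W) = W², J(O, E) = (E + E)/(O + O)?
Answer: 0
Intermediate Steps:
J(O, E) = E/O (J(O, E) = (2*E)/((2*O)) = (2*E)*(1/(2*O)) = E/O)
T(K, v) = -v²/2 (T(K, v) = v*(v/(-2)) = v*(v*(-½)) = v*(-v/2) = -v²/2)
(0 + d(0))*T(36 - 25, 83) = (0 + 0²)*(-½*83²) = (0 + 0)*(-½*6889) = 0*(-6889/2) = 0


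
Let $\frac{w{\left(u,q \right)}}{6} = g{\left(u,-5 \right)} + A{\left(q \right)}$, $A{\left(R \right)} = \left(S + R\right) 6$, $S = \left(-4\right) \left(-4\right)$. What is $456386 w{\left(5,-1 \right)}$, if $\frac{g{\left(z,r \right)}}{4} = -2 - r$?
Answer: $279308232$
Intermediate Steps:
$S = 16$
$A{\left(R \right)} = 96 + 6 R$ ($A{\left(R \right)} = \left(16 + R\right) 6 = 96 + 6 R$)
$g{\left(z,r \right)} = -8 - 4 r$ ($g{\left(z,r \right)} = 4 \left(-2 - r\right) = -8 - 4 r$)
$w{\left(u,q \right)} = 648 + 36 q$ ($w{\left(u,q \right)} = 6 \left(\left(-8 - -20\right) + \left(96 + 6 q\right)\right) = 6 \left(\left(-8 + 20\right) + \left(96 + 6 q\right)\right) = 6 \left(12 + \left(96 + 6 q\right)\right) = 6 \left(108 + 6 q\right) = 648 + 36 q$)
$456386 w{\left(5,-1 \right)} = 456386 \left(648 + 36 \left(-1\right)\right) = 456386 \left(648 - 36\right) = 456386 \cdot 612 = 279308232$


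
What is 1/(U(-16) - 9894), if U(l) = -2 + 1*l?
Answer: -1/9912 ≈ -0.00010089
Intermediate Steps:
U(l) = -2 + l
1/(U(-16) - 9894) = 1/((-2 - 16) - 9894) = 1/(-18 - 9894) = 1/(-9912) = -1/9912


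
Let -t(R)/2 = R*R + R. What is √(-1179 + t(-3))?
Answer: I*√1191 ≈ 34.511*I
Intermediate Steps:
t(R) = -2*R - 2*R² (t(R) = -2*(R*R + R) = -2*(R² + R) = -2*(R + R²) = -2*R - 2*R²)
√(-1179 + t(-3)) = √(-1179 - 2*(-3)*(1 - 3)) = √(-1179 - 2*(-3)*(-2)) = √(-1179 - 12) = √(-1191) = I*√1191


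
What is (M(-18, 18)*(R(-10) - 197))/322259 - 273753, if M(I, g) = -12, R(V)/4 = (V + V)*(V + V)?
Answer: -88219384863/322259 ≈ -2.7375e+5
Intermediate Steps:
R(V) = 16*V² (R(V) = 4*((V + V)*(V + V)) = 4*((2*V)*(2*V)) = 4*(4*V²) = 16*V²)
(M(-18, 18)*(R(-10) - 197))/322259 - 273753 = -12*(16*(-10)² - 197)/322259 - 273753 = -12*(16*100 - 197)*(1/322259) - 273753 = -12*(1600 - 197)*(1/322259) - 273753 = -12*1403*(1/322259) - 273753 = -16836*1/322259 - 273753 = -16836/322259 - 273753 = -88219384863/322259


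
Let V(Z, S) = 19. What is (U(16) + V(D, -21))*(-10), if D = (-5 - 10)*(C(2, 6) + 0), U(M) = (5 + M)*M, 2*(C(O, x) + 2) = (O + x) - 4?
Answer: -3550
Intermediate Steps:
C(O, x) = -4 + O/2 + x/2 (C(O, x) = -2 + ((O + x) - 4)/2 = -2 + (-4 + O + x)/2 = -2 + (-2 + O/2 + x/2) = -4 + O/2 + x/2)
U(M) = M*(5 + M)
D = 0 (D = (-5 - 10)*((-4 + (½)*2 + (½)*6) + 0) = -15*((-4 + 1 + 3) + 0) = -15*(0 + 0) = -15*0 = 0)
(U(16) + V(D, -21))*(-10) = (16*(5 + 16) + 19)*(-10) = (16*21 + 19)*(-10) = (336 + 19)*(-10) = 355*(-10) = -3550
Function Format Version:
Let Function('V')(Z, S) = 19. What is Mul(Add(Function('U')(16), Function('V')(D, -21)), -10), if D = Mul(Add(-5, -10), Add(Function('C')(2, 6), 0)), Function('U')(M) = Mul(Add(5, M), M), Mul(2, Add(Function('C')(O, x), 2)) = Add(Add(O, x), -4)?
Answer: -3550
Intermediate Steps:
Function('C')(O, x) = Add(-4, Mul(Rational(1, 2), O), Mul(Rational(1, 2), x)) (Function('C')(O, x) = Add(-2, Mul(Rational(1, 2), Add(Add(O, x), -4))) = Add(-2, Mul(Rational(1, 2), Add(-4, O, x))) = Add(-2, Add(-2, Mul(Rational(1, 2), O), Mul(Rational(1, 2), x))) = Add(-4, Mul(Rational(1, 2), O), Mul(Rational(1, 2), x)))
Function('U')(M) = Mul(M, Add(5, M))
D = 0 (D = Mul(Add(-5, -10), Add(Add(-4, Mul(Rational(1, 2), 2), Mul(Rational(1, 2), 6)), 0)) = Mul(-15, Add(Add(-4, 1, 3), 0)) = Mul(-15, Add(0, 0)) = Mul(-15, 0) = 0)
Mul(Add(Function('U')(16), Function('V')(D, -21)), -10) = Mul(Add(Mul(16, Add(5, 16)), 19), -10) = Mul(Add(Mul(16, 21), 19), -10) = Mul(Add(336, 19), -10) = Mul(355, -10) = -3550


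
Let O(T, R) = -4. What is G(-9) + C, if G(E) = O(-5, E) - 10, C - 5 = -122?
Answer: -131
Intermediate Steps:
C = -117 (C = 5 - 122 = -117)
G(E) = -14 (G(E) = -4 - 10 = -14)
G(-9) + C = -14 - 117 = -131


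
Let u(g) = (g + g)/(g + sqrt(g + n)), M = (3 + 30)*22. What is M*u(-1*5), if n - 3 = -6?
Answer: 1100 + 440*I*sqrt(2) ≈ 1100.0 + 622.25*I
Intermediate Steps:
n = -3 (n = 3 - 6 = -3)
M = 726 (M = 33*22 = 726)
u(g) = 2*g/(g + sqrt(-3 + g)) (u(g) = (g + g)/(g + sqrt(g - 3)) = (2*g)/(g + sqrt(-3 + g)) = 2*g/(g + sqrt(-3 + g)))
M*u(-1*5) = 726*(2*(-1*5)/(-1*5 + sqrt(-3 - 1*5))) = 726*(2*(-5)/(-5 + sqrt(-3 - 5))) = 726*(2*(-5)/(-5 + sqrt(-8))) = 726*(2*(-5)/(-5 + 2*I*sqrt(2))) = 726*(-10/(-5 + 2*I*sqrt(2))) = -7260/(-5 + 2*I*sqrt(2))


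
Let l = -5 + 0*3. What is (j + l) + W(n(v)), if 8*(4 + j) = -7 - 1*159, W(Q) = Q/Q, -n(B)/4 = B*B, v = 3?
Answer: -115/4 ≈ -28.750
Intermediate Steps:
l = -5 (l = -5 + 0 = -5)
n(B) = -4*B² (n(B) = -4*B*B = -4*B²)
W(Q) = 1
j = -99/4 (j = -4 + (-7 - 1*159)/8 = -4 + (-7 - 159)/8 = -4 + (⅛)*(-166) = -4 - 83/4 = -99/4 ≈ -24.750)
(j + l) + W(n(v)) = (-99/4 - 5) + 1 = -119/4 + 1 = -115/4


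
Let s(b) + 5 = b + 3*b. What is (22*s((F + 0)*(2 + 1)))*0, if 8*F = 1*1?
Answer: 0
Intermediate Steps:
F = ⅛ (F = (1*1)/8 = (⅛)*1 = ⅛ ≈ 0.12500)
s(b) = -5 + 4*b (s(b) = -5 + (b + 3*b) = -5 + 4*b)
(22*s((F + 0)*(2 + 1)))*0 = (22*(-5 + 4*((⅛ + 0)*(2 + 1))))*0 = (22*(-5 + 4*((⅛)*3)))*0 = (22*(-5 + 4*(3/8)))*0 = (22*(-5 + 3/2))*0 = (22*(-7/2))*0 = -77*0 = 0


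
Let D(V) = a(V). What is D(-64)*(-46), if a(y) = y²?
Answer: -188416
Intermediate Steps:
D(V) = V²
D(-64)*(-46) = (-64)²*(-46) = 4096*(-46) = -188416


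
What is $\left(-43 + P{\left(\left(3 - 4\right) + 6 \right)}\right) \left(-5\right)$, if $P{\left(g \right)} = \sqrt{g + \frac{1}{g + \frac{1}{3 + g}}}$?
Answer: $215 - \frac{5 \sqrt{8733}}{41} \approx 203.6$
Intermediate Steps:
$\left(-43 + P{\left(\left(3 - 4\right) + 6 \right)}\right) \left(-5\right) = \left(-43 + \sqrt{\left(\left(3 - 4\right) + 6\right) + \frac{1}{\left(\left(3 - 4\right) + 6\right) + \frac{1}{3 + \left(\left(3 - 4\right) + 6\right)}}}\right) \left(-5\right) = \left(-43 + \sqrt{\left(-1 + 6\right) + \frac{1}{\left(-1 + 6\right) + \frac{1}{3 + \left(-1 + 6\right)}}}\right) \left(-5\right) = \left(-43 + \sqrt{5 + \frac{1}{5 + \frac{1}{3 + 5}}}\right) \left(-5\right) = \left(-43 + \sqrt{5 + \frac{1}{5 + \frac{1}{8}}}\right) \left(-5\right) = \left(-43 + \sqrt{5 + \frac{1}{\frac{41}{8}}}\right) \left(-5\right) = \left(-43 + \sqrt{5 + \frac{8}{41}}\right) \left(-5\right) = \left(-43 + \sqrt{\frac{213}{41}}\right) \left(-5\right) = \left(-43 + \frac{\sqrt{8733}}{41}\right) \left(-5\right) = 215 - \frac{5 \sqrt{8733}}{41}$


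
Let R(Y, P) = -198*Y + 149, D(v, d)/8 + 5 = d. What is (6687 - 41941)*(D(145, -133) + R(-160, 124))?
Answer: -1083179150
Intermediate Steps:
D(v, d) = -40 + 8*d
R(Y, P) = 149 - 198*Y
(6687 - 41941)*(D(145, -133) + R(-160, 124)) = (6687 - 41941)*((-40 + 8*(-133)) + (149 - 198*(-160))) = -35254*((-40 - 1064) + (149 + 31680)) = -35254*(-1104 + 31829) = -35254*30725 = -1083179150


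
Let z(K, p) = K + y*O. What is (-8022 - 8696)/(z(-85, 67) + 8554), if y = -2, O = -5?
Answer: -16718/8479 ≈ -1.9717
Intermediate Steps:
z(K, p) = 10 + K (z(K, p) = K - 2*(-5) = K + 10 = 10 + K)
(-8022 - 8696)/(z(-85, 67) + 8554) = (-8022 - 8696)/((10 - 85) + 8554) = -16718/(-75 + 8554) = -16718/8479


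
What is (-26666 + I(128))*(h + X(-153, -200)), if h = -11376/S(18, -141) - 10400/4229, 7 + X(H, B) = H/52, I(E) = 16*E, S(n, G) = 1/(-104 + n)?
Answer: -2648172857181555/109954 ≈ -2.4084e+10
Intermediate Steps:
X(H, B) = -7 + H/52
h = 4137372544/4229 (h = -11376/(1/(-104 + 18)) - 10400/4229 = -11376/(1/(-86)) - 10400*1/4229 = -11376/(-1/86) - 10400/4229 = -11376*(-86) - 10400/4229 = 978336 - 10400/4229 = 4137372544/4229 ≈ 9.7833e+5)
(-26666 + I(128))*(h + X(-153, -200)) = (-26666 + 16*128)*(4137372544/4229 + (-7 + (1/52)*(-153))) = (-26666 + 2048)*(4137372544/4229 + (-7 - 153/52)) = -24618*(4137372544/4229 - 517/52) = -24618*215141185895/219908 = -2648172857181555/109954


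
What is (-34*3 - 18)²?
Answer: 14400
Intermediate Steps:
(-34*3 - 18)² = (-102 - 18)² = (-120)² = 14400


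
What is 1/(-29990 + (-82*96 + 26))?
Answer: -1/37836 ≈ -2.6430e-5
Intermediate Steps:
1/(-29990 + (-82*96 + 26)) = 1/(-29990 + (-7872 + 26)) = 1/(-29990 - 7846) = 1/(-37836) = -1/37836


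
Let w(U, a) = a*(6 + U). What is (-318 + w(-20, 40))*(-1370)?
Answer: 1202860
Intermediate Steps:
(-318 + w(-20, 40))*(-1370) = (-318 + 40*(6 - 20))*(-1370) = (-318 + 40*(-14))*(-1370) = (-318 - 560)*(-1370) = -878*(-1370) = 1202860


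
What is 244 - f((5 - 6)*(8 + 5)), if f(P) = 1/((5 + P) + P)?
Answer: 5125/21 ≈ 244.05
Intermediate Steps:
f(P) = 1/(5 + 2*P)
244 - f((5 - 6)*(8 + 5)) = 244 - 1/(5 + 2*((5 - 6)*(8 + 5))) = 244 - 1/(5 + 2*(-1*13)) = 244 - 1/(5 + 2*(-13)) = 244 - 1/(5 - 26) = 244 - 1/(-21) = 244 - 1*(-1/21) = 244 + 1/21 = 5125/21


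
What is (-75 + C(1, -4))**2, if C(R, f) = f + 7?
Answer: 5184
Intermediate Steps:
C(R, f) = 7 + f
(-75 + C(1, -4))**2 = (-75 + (7 - 4))**2 = (-75 + 3)**2 = (-72)**2 = 5184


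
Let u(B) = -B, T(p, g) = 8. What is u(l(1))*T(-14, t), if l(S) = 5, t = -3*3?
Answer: -40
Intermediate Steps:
t = -9
u(l(1))*T(-14, t) = -1*5*8 = -5*8 = -40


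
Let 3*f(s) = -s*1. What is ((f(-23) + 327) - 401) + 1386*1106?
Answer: 4598549/3 ≈ 1.5329e+6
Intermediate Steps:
f(s) = -s/3 (f(s) = (-s*1)/3 = (-s)/3 = -s/3)
((f(-23) + 327) - 401) + 1386*1106 = ((-⅓*(-23) + 327) - 401) + 1386*1106 = ((23/3 + 327) - 401) + 1532916 = (1004/3 - 401) + 1532916 = -199/3 + 1532916 = 4598549/3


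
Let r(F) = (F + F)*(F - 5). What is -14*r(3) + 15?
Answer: 183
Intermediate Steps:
r(F) = 2*F*(-5 + F) (r(F) = (2*F)*(-5 + F) = 2*F*(-5 + F))
-14*r(3) + 15 = -28*3*(-5 + 3) + 15 = -28*3*(-2) + 15 = -14*(-12) + 15 = 168 + 15 = 183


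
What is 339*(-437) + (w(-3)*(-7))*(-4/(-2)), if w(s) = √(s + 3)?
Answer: -148143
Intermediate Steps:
w(s) = √(3 + s)
339*(-437) + (w(-3)*(-7))*(-4/(-2)) = 339*(-437) + (√(3 - 3)*(-7))*(-4/(-2)) = -148143 + (√0*(-7))*(-4*(-½)) = -148143 + (0*(-7))*2 = -148143 + 0*2 = -148143 + 0 = -148143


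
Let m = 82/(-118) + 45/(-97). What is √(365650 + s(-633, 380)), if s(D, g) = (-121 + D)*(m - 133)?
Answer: 18*√47188773303/5723 ≈ 683.23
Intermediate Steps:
m = -6632/5723 (m = 82*(-1/118) + 45*(-1/97) = -41/59 - 45/97 = -6632/5723 ≈ -1.1588)
s(D, g) = 92902711/5723 - 767791*D/5723 (s(D, g) = (-121 + D)*(-6632/5723 - 133) = (-121 + D)*(-767791/5723) = 92902711/5723 - 767791*D/5723)
√(365650 + s(-633, 380)) = √(365650 + (92902711/5723 - 767791/5723*(-633))) = √(365650 + (92902711/5723 + 486011703/5723)) = √(365650 + 578914414/5723) = √(2671529364/5723) = 18*√47188773303/5723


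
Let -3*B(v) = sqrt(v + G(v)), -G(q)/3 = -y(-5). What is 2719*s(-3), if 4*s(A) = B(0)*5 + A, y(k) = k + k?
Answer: -8157/4 - 13595*I*sqrt(30)/12 ≈ -2039.3 - 6205.2*I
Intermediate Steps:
y(k) = 2*k
G(q) = -30 (G(q) = -(-3)*2*(-5) = -(-3)*(-10) = -3*10 = -30)
B(v) = -sqrt(-30 + v)/3 (B(v) = -sqrt(v - 30)/3 = -sqrt(-30 + v)/3)
s(A) = A/4 - 5*I*sqrt(30)/12 (s(A) = (-sqrt(-30 + 0)/3*5 + A)/4 = (-I*sqrt(30)/3*5 + A)/4 = (-5*I*sqrt(30)/3 + A)/4 = (A - 5*I*sqrt(30)/3)/4 = A/4 - 5*I*sqrt(30)/12)
2719*s(-3) = 2719*((1/4)*(-3) - 5*I*sqrt(30)/12) = 2719*(-3/4 - 5*I*sqrt(30)/12) = -8157/4 - 13595*I*sqrt(30)/12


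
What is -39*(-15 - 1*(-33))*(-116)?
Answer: 81432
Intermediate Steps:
-39*(-15 - 1*(-33))*(-116) = -39*(-15 + 33)*(-116) = -39*18*(-116) = -702*(-116) = 81432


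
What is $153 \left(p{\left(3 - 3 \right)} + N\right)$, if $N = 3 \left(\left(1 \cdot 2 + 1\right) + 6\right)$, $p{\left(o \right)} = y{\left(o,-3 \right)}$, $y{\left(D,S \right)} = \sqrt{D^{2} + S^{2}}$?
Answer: $4590$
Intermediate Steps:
$p{\left(o \right)} = \sqrt{9 + o^{2}}$ ($p{\left(o \right)} = \sqrt{o^{2} + \left(-3\right)^{2}} = \sqrt{o^{2} + 9} = \sqrt{9 + o^{2}}$)
$N = 27$ ($N = 3 \left(\left(2 + 1\right) + 6\right) = 3 \left(3 + 6\right) = 3 \cdot 9 = 27$)
$153 \left(p{\left(3 - 3 \right)} + N\right) = 153 \left(\sqrt{9 + \left(3 - 3\right)^{2}} + 27\right) = 153 \left(\sqrt{9 + 0^{2}} + 27\right) = 153 \left(\sqrt{9 + 0} + 27\right) = 153 \left(\sqrt{9} + 27\right) = 153 \left(3 + 27\right) = 153 \cdot 30 = 4590$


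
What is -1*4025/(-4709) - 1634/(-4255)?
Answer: 24820881/20036795 ≈ 1.2388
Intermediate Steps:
-1*4025/(-4709) - 1634/(-4255) = -4025*(-1/4709) - 1634*(-1/4255) = 4025/4709 + 1634/4255 = 24820881/20036795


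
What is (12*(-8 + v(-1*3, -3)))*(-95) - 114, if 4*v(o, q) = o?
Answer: 9861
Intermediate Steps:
v(o, q) = o/4
(12*(-8 + v(-1*3, -3)))*(-95) - 114 = (12*(-8 + (-1*3)/4))*(-95) - 114 = (12*(-8 + (¼)*(-3)))*(-95) - 114 = (12*(-8 - ¾))*(-95) - 114 = (12*(-35/4))*(-95) - 114 = -105*(-95) - 114 = 9975 - 114 = 9861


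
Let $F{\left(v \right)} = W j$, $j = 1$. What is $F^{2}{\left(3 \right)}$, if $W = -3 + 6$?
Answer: $9$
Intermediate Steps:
$W = 3$
$F{\left(v \right)} = 3$ ($F{\left(v \right)} = 3 \cdot 1 = 3$)
$F^{2}{\left(3 \right)} = 3^{2} = 9$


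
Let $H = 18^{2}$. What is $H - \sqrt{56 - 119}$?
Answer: $324 - 3 i \sqrt{7} \approx 324.0 - 7.9373 i$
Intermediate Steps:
$H = 324$
$H - \sqrt{56 - 119} = 324 - \sqrt{56 - 119} = 324 - \sqrt{-63} = 324 - 3 i \sqrt{7}$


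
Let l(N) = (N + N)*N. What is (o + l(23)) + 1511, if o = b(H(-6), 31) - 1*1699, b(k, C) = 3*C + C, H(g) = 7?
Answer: 994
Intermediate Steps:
b(k, C) = 4*C
l(N) = 2*N² (l(N) = (2*N)*N = 2*N²)
o = -1575 (o = 4*31 - 1*1699 = 124 - 1699 = -1575)
(o + l(23)) + 1511 = (-1575 + 2*23²) + 1511 = (-1575 + 2*529) + 1511 = (-1575 + 1058) + 1511 = -517 + 1511 = 994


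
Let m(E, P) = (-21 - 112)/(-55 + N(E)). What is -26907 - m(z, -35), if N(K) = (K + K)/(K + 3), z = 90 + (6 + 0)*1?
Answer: -47118546/1751 ≈ -26910.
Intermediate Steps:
z = 96 (z = 90 + 6*1 = 90 + 6 = 96)
N(K) = 2*K/(3 + K) (N(K) = (2*K)/(3 + K) = 2*K/(3 + K))
m(E, P) = -133/(-55 + 2*E/(3 + E)) (m(E, P) = (-21 - 112)/(-55 + 2*E/(3 + E)) = -133/(-55 + 2*E/(3 + E)))
-26907 - m(z, -35) = -26907 - 133*(3 + 96)/(165 + 53*96) = -26907 - 133*99/(165 + 5088) = -26907 - 133*99/5253 = -26907 - 1*4389/1751 = -26907 - 4389/1751 = -47118546/1751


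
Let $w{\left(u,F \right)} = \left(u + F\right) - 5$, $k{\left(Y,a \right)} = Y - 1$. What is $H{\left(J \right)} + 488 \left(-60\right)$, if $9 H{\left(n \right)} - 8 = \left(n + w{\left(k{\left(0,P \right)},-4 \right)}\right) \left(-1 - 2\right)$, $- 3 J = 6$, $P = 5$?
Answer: $- \frac{263476}{9} \approx -29275.0$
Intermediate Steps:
$k{\left(Y,a \right)} = -1 + Y$
$J = -2$ ($J = \left(- \frac{1}{3}\right) 6 = -2$)
$w{\left(u,F \right)} = -5 + F + u$ ($w{\left(u,F \right)} = \left(F + u\right) - 5 = -5 + F + u$)
$H{\left(n \right)} = \frac{38}{9} - \frac{n}{3}$ ($H{\left(n \right)} = \frac{8}{9} + \frac{\left(n - 10\right) \left(-1 - 2\right)}{9} = \frac{8}{9} + \frac{\left(n - 10\right) \left(-3\right)}{9} = \frac{8}{9} + \frac{\left(-10 + n\right) \left(-3\right)}{9} = \frac{8}{9} + \frac{30 - 3 n}{9} = \frac{8}{9} - \left(- \frac{10}{3} + \frac{n}{3}\right) = \frac{38}{9} - \frac{n}{3}$)
$H{\left(J \right)} + 488 \left(-60\right) = \left(\frac{38}{9} - - \frac{2}{3}\right) + 488 \left(-60\right) = \left(\frac{38}{9} + \frac{2}{3}\right) - 29280 = \frac{44}{9} - 29280 = - \frac{263476}{9}$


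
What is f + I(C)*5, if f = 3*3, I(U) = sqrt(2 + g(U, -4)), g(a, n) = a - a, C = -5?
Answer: 9 + 5*sqrt(2) ≈ 16.071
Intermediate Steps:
g(a, n) = 0
I(U) = sqrt(2) (I(U) = sqrt(2 + 0) = sqrt(2))
f = 9
f + I(C)*5 = 9 + sqrt(2)*5 = 9 + 5*sqrt(2)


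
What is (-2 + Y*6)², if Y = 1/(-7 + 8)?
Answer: 16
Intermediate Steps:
Y = 1 (Y = 1/1 = 1)
(-2 + Y*6)² = (-2 + 1*6)² = (-2 + 6)² = 4² = 16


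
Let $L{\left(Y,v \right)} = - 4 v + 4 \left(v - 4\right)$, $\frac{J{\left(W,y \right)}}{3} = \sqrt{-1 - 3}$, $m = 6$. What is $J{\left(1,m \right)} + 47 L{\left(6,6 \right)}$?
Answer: $-752 + 6 i \approx -752.0 + 6.0 i$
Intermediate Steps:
$J{\left(W,y \right)} = 6 i$ ($J{\left(W,y \right)} = 3 \sqrt{-1 - 3} = 3 \sqrt{-4} = 3 \cdot 2 i = 6 i$)
$L{\left(Y,v \right)} = -16$ ($L{\left(Y,v \right)} = - 4 v + 4 \left(-4 + v\right) = - 4 v + \left(-16 + 4 v\right) = -16$)
$J{\left(1,m \right)} + 47 L{\left(6,6 \right)} = 6 i + 47 \left(-16\right) = 6 i - 752 = -752 + 6 i$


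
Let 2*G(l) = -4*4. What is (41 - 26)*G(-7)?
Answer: -120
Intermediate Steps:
G(l) = -8 (G(l) = (-4*4)/2 = (½)*(-16) = -8)
(41 - 26)*G(-7) = (41 - 26)*(-8) = 15*(-8) = -120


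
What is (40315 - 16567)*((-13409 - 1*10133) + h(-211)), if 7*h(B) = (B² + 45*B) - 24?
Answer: -3082300416/7 ≈ -4.4033e+8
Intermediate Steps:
h(B) = -24/7 + B²/7 + 45*B/7 (h(B) = ((B² + 45*B) - 24)/7 = (-24 + B² + 45*B)/7 = -24/7 + B²/7 + 45*B/7)
(40315 - 16567)*((-13409 - 1*10133) + h(-211)) = (40315 - 16567)*((-13409 - 1*10133) + (-24/7 + (⅐)*(-211)² + (45/7)*(-211))) = 23748*((-13409 - 10133) + (-24/7 + (⅐)*44521 - 9495/7)) = 23748*(-23542 + (-24/7 + 44521/7 - 9495/7)) = 23748*(-23542 + 35002/7) = 23748*(-129792/7) = -3082300416/7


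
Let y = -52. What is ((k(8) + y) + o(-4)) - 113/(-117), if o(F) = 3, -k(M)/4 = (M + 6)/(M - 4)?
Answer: -7258/117 ≈ -62.034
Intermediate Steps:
k(M) = -4*(6 + M)/(-4 + M) (k(M) = -4*(M + 6)/(M - 4) = -4*(6 + M)/(-4 + M))
((k(8) + y) + o(-4)) - 113/(-117) = ((4*(-6 - 1*8)/(-4 + 8) - 52) + 3) - 113/(-117) = ((4*(-6 - 8)/4 - 52) + 3) - 1/117*(-113) = ((4*(¼)*(-14) - 52) + 3) + 113/117 = ((-14 - 52) + 3) + 113/117 = (-66 + 3) + 113/117 = -63 + 113/117 = -7258/117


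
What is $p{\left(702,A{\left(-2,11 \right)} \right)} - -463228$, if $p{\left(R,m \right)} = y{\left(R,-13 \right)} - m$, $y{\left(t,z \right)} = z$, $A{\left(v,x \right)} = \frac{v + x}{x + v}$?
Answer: $463214$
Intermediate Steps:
$A{\left(v,x \right)} = 1$ ($A{\left(v,x \right)} = \frac{v + x}{v + x} = 1$)
$p{\left(R,m \right)} = -13 - m$
$p{\left(702,A{\left(-2,11 \right)} \right)} - -463228 = \left(-13 - 1\right) - -463228 = \left(-13 - 1\right) + 463228 = -14 + 463228 = 463214$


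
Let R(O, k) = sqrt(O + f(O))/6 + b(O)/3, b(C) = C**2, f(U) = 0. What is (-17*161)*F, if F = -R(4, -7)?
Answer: 46529/3 ≈ 15510.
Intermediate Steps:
R(O, k) = O**2/3 + sqrt(O)/6 (R(O, k) = sqrt(O + 0)/6 + O**2/3 = sqrt(O)*(1/6) + O**2*(1/3) = sqrt(O)/6 + O**2/3 = O**2/3 + sqrt(O)/6)
F = -17/3 (F = -((1/3)*4**2 + sqrt(4)/6) = -((1/3)*16 + (1/6)*2) = -(16/3 + 1/3) = -1*17/3 = -17/3 ≈ -5.6667)
(-17*161)*F = -17*161*(-17/3) = -2737*(-17/3) = 46529/3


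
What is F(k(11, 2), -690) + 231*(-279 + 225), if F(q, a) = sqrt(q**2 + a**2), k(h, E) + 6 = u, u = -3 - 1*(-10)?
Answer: -12474 + sqrt(476101) ≈ -11784.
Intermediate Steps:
u = 7 (u = -3 + 10 = 7)
k(h, E) = 1 (k(h, E) = -6 + 7 = 1)
F(q, a) = sqrt(a**2 + q**2)
F(k(11, 2), -690) + 231*(-279 + 225) = sqrt((-690)**2 + 1**2) + 231*(-279 + 225) = sqrt(476100 + 1) + 231*(-54) = sqrt(476101) - 12474 = -12474 + sqrt(476101)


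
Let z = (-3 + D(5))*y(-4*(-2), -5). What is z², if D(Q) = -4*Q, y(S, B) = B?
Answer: 13225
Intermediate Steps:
z = 115 (z = (-3 - 4*5)*(-5) = (-3 - 20)*(-5) = -23*(-5) = 115)
z² = 115² = 13225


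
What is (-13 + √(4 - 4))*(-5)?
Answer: 65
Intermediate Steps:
(-13 + √(4 - 4))*(-5) = (-13 + √0)*(-5) = (-13 + 0)*(-5) = -13*(-5) = 65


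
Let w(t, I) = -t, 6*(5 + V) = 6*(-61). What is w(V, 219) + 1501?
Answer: 1567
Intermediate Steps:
V = -66 (V = -5 + (6*(-61))/6 = -5 + (⅙)*(-366) = -5 - 61 = -66)
w(V, 219) + 1501 = -1*(-66) + 1501 = 66 + 1501 = 1567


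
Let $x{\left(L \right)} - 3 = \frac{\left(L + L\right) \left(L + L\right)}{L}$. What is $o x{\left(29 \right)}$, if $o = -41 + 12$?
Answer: $-3451$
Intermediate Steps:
$o = -29$
$x{\left(L \right)} = 3 + 4 L$ ($x{\left(L \right)} = 3 + \frac{\left(L + L\right) \left(L + L\right)}{L} = 3 + \frac{2 L 2 L}{L} = 3 + \frac{4 L^{2}}{L} = 3 + 4 L$)
$o x{\left(29 \right)} = - 29 \left(3 + 4 \cdot 29\right) = - 29 \left(3 + 116\right) = \left(-29\right) 119 = -3451$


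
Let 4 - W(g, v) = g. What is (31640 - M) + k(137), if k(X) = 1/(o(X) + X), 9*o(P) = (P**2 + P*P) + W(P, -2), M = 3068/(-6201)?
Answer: 583144637501/18430326 ≈ 31641.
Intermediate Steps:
W(g, v) = 4 - g
M = -236/477 (M = 3068*(-1/6201) = -236/477 ≈ -0.49476)
o(P) = 4/9 - P/9 + 2*P**2/9 (o(P) = ((P**2 + P*P) + (4 - P))/9 = ((P**2 + P**2) + (4 - P))/9 = (2*P**2 + (4 - P))/9 = (4 - P + 2*P**2)/9 = 4/9 - P/9 + 2*P**2/9)
k(X) = 1/(4/9 + 2*X**2/9 + 8*X/9) (k(X) = 1/((4/9 - X/9 + 2*X**2/9) + X) = 1/(4/9 + 2*X**2/9 + 8*X/9))
(31640 - M) + k(137) = (31640 - 1*(-236/477)) + 9/(2*(2 + 137**2 + 4*137)) = (31640 + 236/477) + 9/(2*(2 + 18769 + 548)) = 15092516/477 + (9/2)/19319 = 15092516/477 + (9/2)*(1/19319) = 15092516/477 + 9/38638 = 583144637501/18430326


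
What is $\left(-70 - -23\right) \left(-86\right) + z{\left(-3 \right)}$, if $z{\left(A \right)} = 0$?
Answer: $4042$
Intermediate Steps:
$\left(-70 - -23\right) \left(-86\right) + z{\left(-3 \right)} = \left(-70 - -23\right) \left(-86\right) + 0 = \left(-70 + 23\right) \left(-86\right) + 0 = \left(-47\right) \left(-86\right) + 0 = 4042 + 0 = 4042$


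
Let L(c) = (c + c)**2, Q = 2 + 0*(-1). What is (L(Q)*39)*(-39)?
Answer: -24336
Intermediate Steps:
Q = 2 (Q = 2 + 0 = 2)
L(c) = 4*c**2 (L(c) = (2*c)**2 = 4*c**2)
(L(Q)*39)*(-39) = ((4*2**2)*39)*(-39) = ((4*4)*39)*(-39) = (16*39)*(-39) = 624*(-39) = -24336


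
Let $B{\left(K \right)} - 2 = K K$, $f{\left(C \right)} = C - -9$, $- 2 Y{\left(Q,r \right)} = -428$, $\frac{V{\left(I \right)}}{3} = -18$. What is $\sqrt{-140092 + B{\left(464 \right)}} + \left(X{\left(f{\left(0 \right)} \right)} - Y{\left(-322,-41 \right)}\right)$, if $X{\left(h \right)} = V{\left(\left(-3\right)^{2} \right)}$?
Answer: $-268 + \sqrt{75206} \approx 6.2371$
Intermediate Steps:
$V{\left(I \right)} = -54$ ($V{\left(I \right)} = 3 \left(-18\right) = -54$)
$Y{\left(Q,r \right)} = 214$ ($Y{\left(Q,r \right)} = \left(- \frac{1}{2}\right) \left(-428\right) = 214$)
$f{\left(C \right)} = 9 + C$ ($f{\left(C \right)} = C + 9 = 9 + C$)
$B{\left(K \right)} = 2 + K^{2}$ ($B{\left(K \right)} = 2 + K K = 2 + K^{2}$)
$X{\left(h \right)} = -54$
$\sqrt{-140092 + B{\left(464 \right)}} + \left(X{\left(f{\left(0 \right)} \right)} - Y{\left(-322,-41 \right)}\right) = \sqrt{-140092 + \left(2 + 464^{2}\right)} - 268 = \sqrt{-140092 + \left(2 + 215296\right)} - 268 = \sqrt{-140092 + 215298} - 268 = \sqrt{75206} - 268 = -268 + \sqrt{75206}$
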